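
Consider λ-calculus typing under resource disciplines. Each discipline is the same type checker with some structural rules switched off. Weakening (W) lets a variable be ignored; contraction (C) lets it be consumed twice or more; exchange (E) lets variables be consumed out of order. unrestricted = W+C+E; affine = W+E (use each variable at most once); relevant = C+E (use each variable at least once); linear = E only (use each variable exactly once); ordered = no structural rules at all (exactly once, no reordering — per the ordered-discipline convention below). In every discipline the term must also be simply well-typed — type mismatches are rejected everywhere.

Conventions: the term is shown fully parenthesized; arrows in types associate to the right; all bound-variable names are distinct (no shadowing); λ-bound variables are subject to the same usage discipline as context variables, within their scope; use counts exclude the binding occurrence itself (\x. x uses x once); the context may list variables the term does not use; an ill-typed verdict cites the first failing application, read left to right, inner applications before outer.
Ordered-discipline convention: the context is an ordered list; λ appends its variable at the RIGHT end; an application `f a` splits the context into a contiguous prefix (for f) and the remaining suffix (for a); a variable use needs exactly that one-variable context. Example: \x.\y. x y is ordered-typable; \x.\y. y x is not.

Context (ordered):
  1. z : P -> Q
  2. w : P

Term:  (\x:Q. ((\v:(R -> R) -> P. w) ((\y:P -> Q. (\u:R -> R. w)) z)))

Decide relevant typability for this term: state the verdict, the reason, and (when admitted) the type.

no — x, v, y, u left unused
counts: z: 1; w: 2; x [bound]: 0; v [bound]: 0; y [bound]: 0; u [bound]: 0
left-to-right use order: w, w, z
typing: ✓ — Q -> P
all disciplines: ordered ✗, linear ✗, affine ✗, relevant ✗, unrestricted ✓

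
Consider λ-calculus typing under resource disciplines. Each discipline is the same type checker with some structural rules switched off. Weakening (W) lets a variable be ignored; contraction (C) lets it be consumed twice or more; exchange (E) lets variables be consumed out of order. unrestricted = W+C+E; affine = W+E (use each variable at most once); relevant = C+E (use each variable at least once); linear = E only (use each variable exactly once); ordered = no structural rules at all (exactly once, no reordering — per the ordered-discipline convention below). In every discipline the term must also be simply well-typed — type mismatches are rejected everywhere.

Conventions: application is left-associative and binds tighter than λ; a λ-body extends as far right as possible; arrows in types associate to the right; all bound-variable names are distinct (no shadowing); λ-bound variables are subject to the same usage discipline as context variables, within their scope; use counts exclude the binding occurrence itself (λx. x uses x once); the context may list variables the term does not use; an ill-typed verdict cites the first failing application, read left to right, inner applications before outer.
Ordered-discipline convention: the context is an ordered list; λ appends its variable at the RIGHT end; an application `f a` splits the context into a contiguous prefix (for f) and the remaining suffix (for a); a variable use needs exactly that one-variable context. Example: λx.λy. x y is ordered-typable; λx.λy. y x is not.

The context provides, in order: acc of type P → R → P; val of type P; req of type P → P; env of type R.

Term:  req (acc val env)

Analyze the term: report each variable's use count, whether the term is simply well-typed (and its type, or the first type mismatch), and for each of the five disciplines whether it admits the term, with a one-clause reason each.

variable uses: acc: 1×, val: 1×, req: 1×, env: 1×
left-to-right use order: req, acc, val, env
typing: the term checks, with type P
ordered: ✗ — needs exchange: uses follow req, acc, val, env
linear: ✓ — each of acc, val, req, env used exactly once
affine: ✓ — no duplicate uses among acc, val, req, env
relevant: ✓ — none of acc, val, req, env goes unused
unrestricted: ✓ — typability at P is all that's needed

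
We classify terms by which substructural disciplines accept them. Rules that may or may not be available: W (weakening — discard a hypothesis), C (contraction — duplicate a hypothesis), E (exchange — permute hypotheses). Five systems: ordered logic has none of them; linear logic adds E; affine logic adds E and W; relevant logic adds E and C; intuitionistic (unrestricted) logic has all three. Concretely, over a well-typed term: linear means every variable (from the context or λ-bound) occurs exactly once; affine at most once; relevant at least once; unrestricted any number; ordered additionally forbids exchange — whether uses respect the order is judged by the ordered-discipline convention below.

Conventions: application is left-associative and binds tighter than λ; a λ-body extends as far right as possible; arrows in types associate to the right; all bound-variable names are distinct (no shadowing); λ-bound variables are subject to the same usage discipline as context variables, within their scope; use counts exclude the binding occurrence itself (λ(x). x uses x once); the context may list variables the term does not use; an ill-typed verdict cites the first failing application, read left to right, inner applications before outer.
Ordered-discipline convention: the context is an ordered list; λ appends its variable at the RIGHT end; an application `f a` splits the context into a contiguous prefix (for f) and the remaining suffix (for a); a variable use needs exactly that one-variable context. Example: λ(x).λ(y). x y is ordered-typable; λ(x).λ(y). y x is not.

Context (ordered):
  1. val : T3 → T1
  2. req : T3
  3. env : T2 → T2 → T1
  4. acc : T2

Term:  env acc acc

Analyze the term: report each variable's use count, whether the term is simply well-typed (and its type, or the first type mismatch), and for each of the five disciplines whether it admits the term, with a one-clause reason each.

usage: val ×0, req ×0, env ×1, acc ×2
uses in reading order: env, acc, acc
typing: the term checks, with type T1
ordered ✗ (needs contraction — acc ×2; val, req left unused)
linear ✗ (needs contraction — acc ×2; val, req left unused)
affine ✗ (needs contraction — acc ×2)
relevant ✗ (val, req left unused)
unrestricted ✓ (type-checks (T1) and nothing is barred)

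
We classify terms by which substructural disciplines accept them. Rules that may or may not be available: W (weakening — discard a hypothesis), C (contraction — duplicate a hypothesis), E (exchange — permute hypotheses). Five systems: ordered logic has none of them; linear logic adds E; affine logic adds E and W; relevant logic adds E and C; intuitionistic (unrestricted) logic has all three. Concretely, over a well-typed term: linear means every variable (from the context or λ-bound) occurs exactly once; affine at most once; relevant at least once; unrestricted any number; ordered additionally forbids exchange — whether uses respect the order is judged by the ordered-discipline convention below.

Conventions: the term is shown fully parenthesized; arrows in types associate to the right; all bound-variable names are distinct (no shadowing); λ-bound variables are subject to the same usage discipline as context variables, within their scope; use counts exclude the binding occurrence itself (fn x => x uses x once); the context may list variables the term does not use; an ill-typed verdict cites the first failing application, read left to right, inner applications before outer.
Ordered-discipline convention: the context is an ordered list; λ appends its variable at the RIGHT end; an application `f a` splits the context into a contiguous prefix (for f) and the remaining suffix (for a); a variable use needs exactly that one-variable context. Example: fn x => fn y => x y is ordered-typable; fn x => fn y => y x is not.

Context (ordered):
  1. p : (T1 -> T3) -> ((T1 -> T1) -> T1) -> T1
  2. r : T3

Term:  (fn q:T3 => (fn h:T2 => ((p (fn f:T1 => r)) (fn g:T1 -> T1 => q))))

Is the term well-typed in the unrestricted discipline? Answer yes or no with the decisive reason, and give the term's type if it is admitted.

no — fails simple typing
variable uses: p=1, r=1, q (bound)=1, h (bound)=0, f (bound)=0, g (bound)=0
uses in reading order: p, r, q
typing: ill-typed: a function awaiting (T1 -> T1) -> T1 gets (T1 -> T1) -> T3
per-discipline verdicts: ordered ✗ | linear ✗ | affine ✗ | relevant ✗ | unrestricted ✗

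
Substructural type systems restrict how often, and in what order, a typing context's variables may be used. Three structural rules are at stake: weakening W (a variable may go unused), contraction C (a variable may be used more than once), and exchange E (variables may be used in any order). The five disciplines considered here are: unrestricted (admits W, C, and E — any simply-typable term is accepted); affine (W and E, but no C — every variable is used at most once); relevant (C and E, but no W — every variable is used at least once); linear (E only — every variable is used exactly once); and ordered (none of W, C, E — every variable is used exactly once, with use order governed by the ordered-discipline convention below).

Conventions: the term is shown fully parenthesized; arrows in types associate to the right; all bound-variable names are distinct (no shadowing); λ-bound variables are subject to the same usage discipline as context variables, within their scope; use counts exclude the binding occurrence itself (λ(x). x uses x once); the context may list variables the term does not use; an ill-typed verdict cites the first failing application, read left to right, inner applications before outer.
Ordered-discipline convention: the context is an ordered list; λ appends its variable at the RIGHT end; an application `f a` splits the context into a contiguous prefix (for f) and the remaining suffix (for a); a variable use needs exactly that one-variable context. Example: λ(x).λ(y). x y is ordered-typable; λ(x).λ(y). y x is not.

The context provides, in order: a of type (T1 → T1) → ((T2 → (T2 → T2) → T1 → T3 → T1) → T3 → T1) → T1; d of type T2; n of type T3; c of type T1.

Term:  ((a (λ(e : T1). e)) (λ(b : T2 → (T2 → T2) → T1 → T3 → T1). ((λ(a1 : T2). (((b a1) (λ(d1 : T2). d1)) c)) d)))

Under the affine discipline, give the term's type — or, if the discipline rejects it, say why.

term : T1
counts: a: 1×, d: 1×, n: 0×, c: 1×, e (bound): 1×, b (bound): 1×, a1 (bound): 1×, d1 (bound): 1×
uses in reading order: a, e, b, a1, d1, c, d
typing: ✓ — T1
all disciplines: ordered ✗ | linear ✗ | affine ✓ | relevant ✗ | unrestricted ✓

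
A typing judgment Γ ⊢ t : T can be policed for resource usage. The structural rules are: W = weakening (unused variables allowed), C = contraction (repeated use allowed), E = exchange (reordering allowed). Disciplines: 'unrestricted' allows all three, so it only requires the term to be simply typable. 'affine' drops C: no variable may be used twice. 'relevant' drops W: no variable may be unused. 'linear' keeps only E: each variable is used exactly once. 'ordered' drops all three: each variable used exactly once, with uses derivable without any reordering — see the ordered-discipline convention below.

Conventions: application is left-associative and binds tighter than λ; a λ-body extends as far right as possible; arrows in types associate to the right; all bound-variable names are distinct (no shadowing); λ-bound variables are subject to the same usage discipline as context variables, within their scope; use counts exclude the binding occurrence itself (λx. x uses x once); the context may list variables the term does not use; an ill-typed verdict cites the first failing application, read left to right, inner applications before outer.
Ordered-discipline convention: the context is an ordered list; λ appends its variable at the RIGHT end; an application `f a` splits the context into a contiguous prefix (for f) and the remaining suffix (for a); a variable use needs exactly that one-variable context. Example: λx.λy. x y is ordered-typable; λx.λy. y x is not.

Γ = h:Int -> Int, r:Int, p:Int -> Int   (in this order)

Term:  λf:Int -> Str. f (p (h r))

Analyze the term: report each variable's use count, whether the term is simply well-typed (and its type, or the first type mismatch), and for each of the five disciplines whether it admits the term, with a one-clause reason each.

usage: h: 1×; r: 1×; p: 1×; f [bound]: 1×
order of uses: f, p, h, r
typing: well-typed — term : (Int -> Str) -> Str
ordered: ✗ — no contiguous prefix/suffix split fits f, p, h, r
linear: ✓ — single use per variable (h, r, p, f)
affine: ✓ — no duplicate uses among h, r, p, f
relevant: ✓ — every one of h, r, p, f appears
unrestricted: ✓ — type-checks ((Int -> Str) -> Str) and nothing is barred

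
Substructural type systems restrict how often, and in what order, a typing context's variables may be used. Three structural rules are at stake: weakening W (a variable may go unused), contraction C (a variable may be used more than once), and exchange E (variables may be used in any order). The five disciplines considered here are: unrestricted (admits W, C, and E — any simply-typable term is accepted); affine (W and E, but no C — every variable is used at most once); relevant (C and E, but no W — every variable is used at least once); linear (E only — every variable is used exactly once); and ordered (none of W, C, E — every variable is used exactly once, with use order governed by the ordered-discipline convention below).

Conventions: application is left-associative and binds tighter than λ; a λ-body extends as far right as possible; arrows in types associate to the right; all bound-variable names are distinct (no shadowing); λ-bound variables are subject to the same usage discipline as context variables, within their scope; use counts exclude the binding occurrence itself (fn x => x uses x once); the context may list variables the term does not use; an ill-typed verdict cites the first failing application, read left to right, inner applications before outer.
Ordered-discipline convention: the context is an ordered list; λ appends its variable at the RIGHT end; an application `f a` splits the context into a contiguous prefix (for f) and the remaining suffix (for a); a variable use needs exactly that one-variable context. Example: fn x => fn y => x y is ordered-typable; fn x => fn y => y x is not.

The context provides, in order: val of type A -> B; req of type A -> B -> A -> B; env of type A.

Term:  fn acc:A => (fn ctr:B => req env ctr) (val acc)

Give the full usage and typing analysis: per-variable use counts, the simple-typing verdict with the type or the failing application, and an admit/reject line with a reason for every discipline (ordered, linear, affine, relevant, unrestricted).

variable uses: val ×1, req ×1, env ×1, acc (λ-bound) ×1, ctr (λ-bound) ×1
left-to-right use order: req, env, ctr, val, acc
typing: well-typed at A -> A -> B
ordered: ✗ — use order req, env, ctr, val, acc needs exchange
linear: ✓ — each of val, req, env, acc, ctr used exactly once
affine: ✓ — no duplicate uses among val, req, env, acc, ctr
relevant: ✓ — every one of val, req, env, acc, ctr appears
unrestricted: ✓ — well-typed at A -> A -> B; no restrictions here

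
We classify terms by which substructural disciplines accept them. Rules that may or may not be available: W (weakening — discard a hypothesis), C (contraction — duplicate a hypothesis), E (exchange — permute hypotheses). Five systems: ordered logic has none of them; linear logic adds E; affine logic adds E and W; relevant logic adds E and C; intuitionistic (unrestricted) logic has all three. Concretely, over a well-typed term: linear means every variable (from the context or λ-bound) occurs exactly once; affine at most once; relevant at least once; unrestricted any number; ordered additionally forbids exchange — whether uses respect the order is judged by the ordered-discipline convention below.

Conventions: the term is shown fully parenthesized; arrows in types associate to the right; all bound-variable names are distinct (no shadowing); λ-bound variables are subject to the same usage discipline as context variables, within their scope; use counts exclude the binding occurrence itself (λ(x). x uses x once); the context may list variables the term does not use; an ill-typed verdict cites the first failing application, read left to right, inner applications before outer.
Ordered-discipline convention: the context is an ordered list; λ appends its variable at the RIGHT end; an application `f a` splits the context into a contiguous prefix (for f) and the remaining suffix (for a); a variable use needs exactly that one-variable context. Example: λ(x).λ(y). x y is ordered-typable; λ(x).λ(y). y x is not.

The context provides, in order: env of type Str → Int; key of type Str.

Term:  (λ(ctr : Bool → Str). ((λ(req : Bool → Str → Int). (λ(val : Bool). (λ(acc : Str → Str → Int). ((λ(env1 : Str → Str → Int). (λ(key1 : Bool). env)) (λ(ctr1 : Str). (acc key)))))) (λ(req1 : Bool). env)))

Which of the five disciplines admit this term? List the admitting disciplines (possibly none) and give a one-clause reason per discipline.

admitted in: unrestricted
counts: env: 2, key: 1, ctr (bound): 0, req (bound): 0, val (bound): 0, acc (bound): 1, env1 (bound): 0, key1 (bound): 0, ctr1 (bound): 0, req1 (bound): 0
uses in reading order: env, acc, key, env
typing: ✓ — (Bool → Str) → Bool → (Str → Str → Int) → Bool → Str → Int
ordered: ✗ — uses contraction: env ×2; ctr, req, val, env1, key1, ctr1, req1 never used (weakening)
linear: ✗ — uses contraction: env ×2; ctr, req, val, env1, key1, ctr1, req1 never used (weakening)
affine: ✗ — uses contraction: env ×2
relevant: ✗ — ctr, req, val, env1, key1, ctr1, req1 never used (weakening)
unrestricted: ✓ — well-typed at (Bool → Str) → Bool → (Str → Str → Int) → Bool → Str → Int; no restrictions here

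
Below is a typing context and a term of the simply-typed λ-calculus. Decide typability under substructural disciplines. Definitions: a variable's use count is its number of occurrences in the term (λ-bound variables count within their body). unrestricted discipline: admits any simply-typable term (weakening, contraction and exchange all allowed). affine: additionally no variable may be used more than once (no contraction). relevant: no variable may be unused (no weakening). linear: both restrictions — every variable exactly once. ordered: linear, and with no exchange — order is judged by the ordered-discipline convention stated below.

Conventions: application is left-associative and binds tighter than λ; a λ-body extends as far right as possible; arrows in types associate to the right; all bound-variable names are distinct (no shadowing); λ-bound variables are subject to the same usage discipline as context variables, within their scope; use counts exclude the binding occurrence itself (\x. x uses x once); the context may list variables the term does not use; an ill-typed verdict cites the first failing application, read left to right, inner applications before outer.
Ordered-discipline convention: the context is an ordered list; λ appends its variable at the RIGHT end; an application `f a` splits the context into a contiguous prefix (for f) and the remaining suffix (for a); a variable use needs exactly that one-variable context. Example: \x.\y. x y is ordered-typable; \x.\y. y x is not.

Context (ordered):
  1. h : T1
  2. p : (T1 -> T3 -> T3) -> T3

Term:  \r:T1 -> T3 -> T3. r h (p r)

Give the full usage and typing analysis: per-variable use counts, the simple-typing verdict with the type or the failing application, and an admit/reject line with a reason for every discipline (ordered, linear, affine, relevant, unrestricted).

use counts: h=1, p=1, r (λ-bound)=2
use order (left to right): r, h, p, r
typing: ✓ — (T1 -> T3 -> T3) -> T3
ordered ✗ (needs contraction — r ×2)
linear ✗ (needs contraction — r ×2)
affine ✗ (needs contraction — r ×2)
relevant ✓ (every one of h, p, r appears)
unrestricted ✓ (well-typed at (T1 -> T3 -> T3) -> T3; no restrictions here)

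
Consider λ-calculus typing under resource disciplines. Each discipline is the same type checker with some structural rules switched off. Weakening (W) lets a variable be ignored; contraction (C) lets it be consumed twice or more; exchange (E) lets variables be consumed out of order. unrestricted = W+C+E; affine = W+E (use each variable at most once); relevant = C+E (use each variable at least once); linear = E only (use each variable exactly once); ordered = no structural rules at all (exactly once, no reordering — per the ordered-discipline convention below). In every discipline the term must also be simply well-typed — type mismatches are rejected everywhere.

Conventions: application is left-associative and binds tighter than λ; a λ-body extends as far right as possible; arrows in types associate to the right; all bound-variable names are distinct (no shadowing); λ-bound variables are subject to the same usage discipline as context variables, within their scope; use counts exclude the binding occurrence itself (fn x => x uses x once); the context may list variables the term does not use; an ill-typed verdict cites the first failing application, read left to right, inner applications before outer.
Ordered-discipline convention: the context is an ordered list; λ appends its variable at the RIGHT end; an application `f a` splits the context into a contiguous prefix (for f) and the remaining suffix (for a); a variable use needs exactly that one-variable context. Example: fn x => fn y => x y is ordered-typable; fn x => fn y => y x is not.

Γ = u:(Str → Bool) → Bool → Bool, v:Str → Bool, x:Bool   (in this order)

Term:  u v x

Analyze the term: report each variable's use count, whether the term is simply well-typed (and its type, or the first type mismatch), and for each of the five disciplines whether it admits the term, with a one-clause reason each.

use counts: u: 1×, v: 1×, x: 1×
use order (left to right): u, v, x
typing: ✓ — Bool
ordered: ✓, u, v, x once each; derivable with no W/C/E
linear: ✓, exactly-once usage across u, v, x
affine: ✓, no duplicate uses among u, v, x
relevant: ✓, u, v, x: all used, weakening unneeded
unrestricted: ✓, simply typable at Bool; W, C, E all held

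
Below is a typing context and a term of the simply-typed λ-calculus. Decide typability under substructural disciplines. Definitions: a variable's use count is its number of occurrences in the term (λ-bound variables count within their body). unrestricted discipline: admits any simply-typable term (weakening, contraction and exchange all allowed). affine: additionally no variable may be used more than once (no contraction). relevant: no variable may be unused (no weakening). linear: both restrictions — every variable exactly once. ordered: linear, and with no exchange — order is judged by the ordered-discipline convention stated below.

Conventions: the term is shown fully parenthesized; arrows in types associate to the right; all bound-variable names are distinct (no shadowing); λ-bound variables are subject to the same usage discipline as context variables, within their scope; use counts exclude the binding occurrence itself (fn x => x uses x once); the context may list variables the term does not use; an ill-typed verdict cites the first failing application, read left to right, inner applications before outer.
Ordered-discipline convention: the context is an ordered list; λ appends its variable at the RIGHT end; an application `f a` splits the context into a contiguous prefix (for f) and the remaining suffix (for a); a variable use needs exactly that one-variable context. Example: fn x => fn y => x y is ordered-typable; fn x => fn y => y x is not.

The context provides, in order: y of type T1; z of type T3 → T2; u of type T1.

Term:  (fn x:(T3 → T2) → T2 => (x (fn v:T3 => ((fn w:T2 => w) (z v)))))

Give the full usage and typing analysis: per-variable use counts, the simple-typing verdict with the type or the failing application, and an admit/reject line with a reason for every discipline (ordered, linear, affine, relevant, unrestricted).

usage: y ×0; z ×1; u ×0; x (λ-bound) ×1; v (λ-bound) ×1; w (λ-bound) ×1
left-to-right use order: x, w, z, v
typing: ✓ — ((T3 → T2) → T2) → T2
ordered ✗ (needs weakening: y, u unused)
linear ✗ (needs weakening: y, u unused)
affine ✓ (at most one use each (y, z, u, x, v, w))
relevant ✗ (needs weakening: y, u unused)
unrestricted ✓ (simply typable at ((T3 → T2) → T2) → T2; W, C, E all held)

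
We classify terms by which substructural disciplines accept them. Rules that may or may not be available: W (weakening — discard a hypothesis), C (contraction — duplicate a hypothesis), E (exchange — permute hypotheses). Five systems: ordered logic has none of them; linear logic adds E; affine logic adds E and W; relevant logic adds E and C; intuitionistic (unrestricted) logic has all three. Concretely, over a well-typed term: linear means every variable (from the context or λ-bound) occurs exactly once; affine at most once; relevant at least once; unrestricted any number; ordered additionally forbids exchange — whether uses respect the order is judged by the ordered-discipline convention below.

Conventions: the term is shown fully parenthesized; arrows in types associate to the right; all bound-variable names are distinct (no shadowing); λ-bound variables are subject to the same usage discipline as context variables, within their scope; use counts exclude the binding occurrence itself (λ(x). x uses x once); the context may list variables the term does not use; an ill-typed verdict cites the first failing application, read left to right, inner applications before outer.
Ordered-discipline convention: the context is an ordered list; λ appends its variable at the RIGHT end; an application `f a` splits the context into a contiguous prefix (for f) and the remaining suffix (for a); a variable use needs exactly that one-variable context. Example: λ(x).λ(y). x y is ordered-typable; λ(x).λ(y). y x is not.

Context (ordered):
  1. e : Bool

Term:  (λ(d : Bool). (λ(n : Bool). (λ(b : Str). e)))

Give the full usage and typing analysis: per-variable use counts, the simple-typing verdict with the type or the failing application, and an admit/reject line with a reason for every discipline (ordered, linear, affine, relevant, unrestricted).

variable uses: e: 1; d (λ-bound): 0; n (λ-bound): 0; b (λ-bound): 0
uses in reading order: e
typing: ✓ — Bool → Bool → Str → Bool
ordered ✗ (d, n, b left unused)
linear ✗ (d, n, b left unused)
affine ✓ (no duplicate uses among e, d, n, b)
relevant ✗ (d, n, b left unused)
unrestricted ✓ (typability at Bool → Bool → Str → Bool is all that's needed)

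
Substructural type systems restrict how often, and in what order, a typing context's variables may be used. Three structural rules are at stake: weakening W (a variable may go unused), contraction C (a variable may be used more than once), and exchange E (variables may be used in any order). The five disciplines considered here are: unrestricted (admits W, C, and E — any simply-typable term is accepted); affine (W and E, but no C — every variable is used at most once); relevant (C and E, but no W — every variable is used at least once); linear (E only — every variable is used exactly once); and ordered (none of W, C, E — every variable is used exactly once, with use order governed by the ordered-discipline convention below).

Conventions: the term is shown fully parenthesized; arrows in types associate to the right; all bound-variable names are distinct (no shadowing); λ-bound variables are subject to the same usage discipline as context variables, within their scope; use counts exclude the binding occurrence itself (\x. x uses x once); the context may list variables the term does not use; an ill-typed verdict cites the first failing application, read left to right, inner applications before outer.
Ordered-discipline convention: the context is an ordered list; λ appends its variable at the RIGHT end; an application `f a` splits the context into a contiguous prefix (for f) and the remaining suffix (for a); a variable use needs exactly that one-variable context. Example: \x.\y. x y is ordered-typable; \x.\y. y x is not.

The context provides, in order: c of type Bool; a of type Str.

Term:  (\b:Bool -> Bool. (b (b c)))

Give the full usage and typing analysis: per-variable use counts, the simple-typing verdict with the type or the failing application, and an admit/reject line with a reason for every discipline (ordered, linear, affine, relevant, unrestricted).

use counts: c=1, a=0, b (bound)=2
use order (left to right): b, b, c
typing: ✓ — (Bool -> Bool) -> Bool
ordered: ✗ — uses contraction: b ×2; unused: a — weakening required
linear: ✗ — uses contraction: b ×2; unused: a — weakening required
affine: ✗ — uses contraction: b ×2
relevant: ✗ — unused: a — weakening required
unrestricted: ✓ — type-checks ((Bool -> Bool) -> Bool) and nothing is barred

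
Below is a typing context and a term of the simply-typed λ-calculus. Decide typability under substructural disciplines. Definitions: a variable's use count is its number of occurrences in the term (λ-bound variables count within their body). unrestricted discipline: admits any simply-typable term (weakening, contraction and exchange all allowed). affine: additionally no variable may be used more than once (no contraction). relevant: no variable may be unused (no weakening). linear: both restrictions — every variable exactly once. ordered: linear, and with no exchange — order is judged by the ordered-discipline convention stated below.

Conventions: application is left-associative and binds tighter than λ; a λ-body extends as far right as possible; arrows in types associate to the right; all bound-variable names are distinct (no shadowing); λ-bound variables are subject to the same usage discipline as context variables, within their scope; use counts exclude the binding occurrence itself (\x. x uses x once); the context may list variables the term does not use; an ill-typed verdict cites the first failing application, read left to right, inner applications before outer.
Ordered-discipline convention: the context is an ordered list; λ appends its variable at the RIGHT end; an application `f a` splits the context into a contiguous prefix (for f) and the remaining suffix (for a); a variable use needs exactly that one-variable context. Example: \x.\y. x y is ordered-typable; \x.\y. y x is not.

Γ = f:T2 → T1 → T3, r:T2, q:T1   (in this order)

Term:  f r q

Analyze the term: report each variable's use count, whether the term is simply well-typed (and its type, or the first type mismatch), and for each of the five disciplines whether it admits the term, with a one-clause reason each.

counts: f: 1×, r: 1×, q: 1×
left-to-right use order: f, r, q
typing: ✓ — T3
ordered: ✓, single-use (f, r, q), ordered derivation ok
linear: ✓, exactly-once usage across f, r, q
affine: ✓, none of f, r, q used more than once
relevant: ✓, none of f, r, q goes unused
unrestricted: ✓, typability at T3 is all that's needed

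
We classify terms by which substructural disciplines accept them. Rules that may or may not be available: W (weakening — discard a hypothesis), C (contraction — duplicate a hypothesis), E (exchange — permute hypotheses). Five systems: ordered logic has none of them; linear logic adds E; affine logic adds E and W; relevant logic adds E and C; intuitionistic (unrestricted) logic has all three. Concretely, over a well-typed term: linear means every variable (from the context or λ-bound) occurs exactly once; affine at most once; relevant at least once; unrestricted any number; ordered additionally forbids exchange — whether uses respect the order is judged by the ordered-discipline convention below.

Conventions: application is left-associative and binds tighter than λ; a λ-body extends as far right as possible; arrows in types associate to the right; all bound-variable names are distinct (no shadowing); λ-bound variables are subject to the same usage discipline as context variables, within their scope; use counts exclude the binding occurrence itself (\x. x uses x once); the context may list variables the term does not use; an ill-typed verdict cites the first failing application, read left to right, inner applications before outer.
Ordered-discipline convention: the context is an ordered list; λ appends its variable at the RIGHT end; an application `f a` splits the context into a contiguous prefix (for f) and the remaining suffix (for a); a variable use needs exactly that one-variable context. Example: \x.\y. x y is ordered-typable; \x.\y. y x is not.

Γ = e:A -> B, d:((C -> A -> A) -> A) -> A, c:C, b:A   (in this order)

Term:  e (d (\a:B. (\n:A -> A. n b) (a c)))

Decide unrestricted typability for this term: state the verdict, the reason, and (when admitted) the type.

no — the type mismatch rejects it
variable uses: e=1; d=1; c=1; b=1; a (λ-bound)=1; n (λ-bound)=1
uses in reading order: e, d, n, b, a, c
typing: ill-typed: non-function type B applied to an argument
all disciplines: ordered ✗; linear ✗; affine ✗; relevant ✗; unrestricted ✗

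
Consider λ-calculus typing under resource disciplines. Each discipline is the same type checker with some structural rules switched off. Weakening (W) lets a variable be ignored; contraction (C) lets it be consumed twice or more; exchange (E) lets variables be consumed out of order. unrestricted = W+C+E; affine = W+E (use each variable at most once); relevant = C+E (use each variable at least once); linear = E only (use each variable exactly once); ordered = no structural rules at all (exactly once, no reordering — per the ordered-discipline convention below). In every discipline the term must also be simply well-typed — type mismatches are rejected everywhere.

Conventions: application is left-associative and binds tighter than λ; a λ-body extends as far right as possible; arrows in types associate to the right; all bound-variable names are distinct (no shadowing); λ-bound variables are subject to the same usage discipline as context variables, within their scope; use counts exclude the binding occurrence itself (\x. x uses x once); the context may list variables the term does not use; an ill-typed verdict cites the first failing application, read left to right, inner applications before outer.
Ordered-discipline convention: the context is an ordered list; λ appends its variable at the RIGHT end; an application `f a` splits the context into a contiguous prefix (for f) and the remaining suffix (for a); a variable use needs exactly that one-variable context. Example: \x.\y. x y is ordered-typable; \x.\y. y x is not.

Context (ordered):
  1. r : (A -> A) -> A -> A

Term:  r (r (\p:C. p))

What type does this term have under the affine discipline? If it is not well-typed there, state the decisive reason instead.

not well-typed under affine — not simply typable
counts: r: 2×; p [bound]: 1×
left-to-right use order: r, r, p
typing: ill-typed: a function awaiting A -> A gets C -> C
summary: ordered ✗, linear ✗, affine ✗, relevant ✗, unrestricted ✗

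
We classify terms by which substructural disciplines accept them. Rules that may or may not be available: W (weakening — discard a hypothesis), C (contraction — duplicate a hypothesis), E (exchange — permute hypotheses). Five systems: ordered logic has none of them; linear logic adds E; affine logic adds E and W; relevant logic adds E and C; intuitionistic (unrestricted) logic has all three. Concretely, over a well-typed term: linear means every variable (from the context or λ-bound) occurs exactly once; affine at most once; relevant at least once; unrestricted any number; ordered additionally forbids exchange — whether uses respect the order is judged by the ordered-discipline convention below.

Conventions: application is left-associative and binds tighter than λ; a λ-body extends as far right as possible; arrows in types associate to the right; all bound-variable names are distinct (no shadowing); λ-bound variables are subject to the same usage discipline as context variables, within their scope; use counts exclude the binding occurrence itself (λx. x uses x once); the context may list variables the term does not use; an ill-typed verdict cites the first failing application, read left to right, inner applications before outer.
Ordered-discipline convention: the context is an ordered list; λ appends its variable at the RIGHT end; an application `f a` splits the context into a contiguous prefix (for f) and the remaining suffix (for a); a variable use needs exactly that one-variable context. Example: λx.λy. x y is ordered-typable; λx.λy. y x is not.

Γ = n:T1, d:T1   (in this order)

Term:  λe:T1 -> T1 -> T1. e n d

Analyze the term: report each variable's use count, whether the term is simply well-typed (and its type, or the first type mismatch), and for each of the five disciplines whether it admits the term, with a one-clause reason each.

usage: n: 1, d: 1, e (λ-bound): 1
order of uses: e, n, d
typing: well-typed at (T1 -> T1 -> T1) -> T1
ordered: ✗ — needs exchange: uses follow e, n, d
linear: ✓ — exactly-once usage across n, d, e
affine: ✓ — at most one use each (n, d, e)
relevant: ✓ — every one of n, d, e appears
unrestricted: ✓ — well-typed at (T1 -> T1 -> T1) -> T1; no restrictions here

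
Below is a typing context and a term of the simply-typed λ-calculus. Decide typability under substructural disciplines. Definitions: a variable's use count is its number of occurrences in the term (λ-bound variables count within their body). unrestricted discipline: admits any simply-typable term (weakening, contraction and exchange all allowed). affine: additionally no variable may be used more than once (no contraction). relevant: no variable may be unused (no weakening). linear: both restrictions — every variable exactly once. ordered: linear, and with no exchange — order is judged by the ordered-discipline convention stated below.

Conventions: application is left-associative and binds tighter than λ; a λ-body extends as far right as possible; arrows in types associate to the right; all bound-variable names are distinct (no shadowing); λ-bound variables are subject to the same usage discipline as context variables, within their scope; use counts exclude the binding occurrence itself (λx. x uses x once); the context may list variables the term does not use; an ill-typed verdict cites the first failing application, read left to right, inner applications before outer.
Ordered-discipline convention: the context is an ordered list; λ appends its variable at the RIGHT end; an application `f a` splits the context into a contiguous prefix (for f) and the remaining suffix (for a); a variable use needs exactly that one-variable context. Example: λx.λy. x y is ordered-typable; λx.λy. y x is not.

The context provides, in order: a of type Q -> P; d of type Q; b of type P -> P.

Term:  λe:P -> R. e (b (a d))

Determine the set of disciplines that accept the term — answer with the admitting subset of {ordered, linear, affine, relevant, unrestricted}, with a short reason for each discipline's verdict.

accepted by: linear, affine, relevant, unrestricted
counts: a ×1, d ×1, b ×1, e [bound] ×1
use order (left to right): e, b, a, d
typing: the term checks, with type (P -> R) -> R
ordered ✗ (no contiguous prefix/suffix split fits e, b, a, d)
linear ✓ (a, d, b, e: one use apiece)
affine ✓ (at most one use each (a, d, b, e))
relevant ✓ (at least one use each (a, d, b, e))
unrestricted ✓ (typability at (P -> R) -> R is all that's needed)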